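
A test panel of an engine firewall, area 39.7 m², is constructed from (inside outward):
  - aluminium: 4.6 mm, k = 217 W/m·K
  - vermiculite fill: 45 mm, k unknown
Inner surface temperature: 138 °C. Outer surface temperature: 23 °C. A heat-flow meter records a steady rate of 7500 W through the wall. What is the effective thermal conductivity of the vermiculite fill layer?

k ≈ 0.0739 W/(m·K)

Model the wall as resistances in series:
R_aluminium = L/(kA) = 0.0046/(217×39.7) = 5.34×10^-7 K/W
Sum of known resistances R_other = 5.34×10^-7 K/W
Total R = ΔT/Q = 115/7500 = 0.01533 K/W
R_vermiculite fill = R_total − R_other = 0.01533 K/W
k = L/(R·A) = 0.045/(0.01533×39.7)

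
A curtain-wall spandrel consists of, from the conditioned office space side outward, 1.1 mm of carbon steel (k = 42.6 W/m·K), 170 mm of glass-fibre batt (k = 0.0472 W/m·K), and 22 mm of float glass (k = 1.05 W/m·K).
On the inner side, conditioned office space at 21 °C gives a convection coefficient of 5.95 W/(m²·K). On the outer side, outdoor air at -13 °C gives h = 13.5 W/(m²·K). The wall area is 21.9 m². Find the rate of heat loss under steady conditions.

Model the wall as resistances in series:
R_inner film = 1/(h_i·A) = 1/(5.95×21.9) = 0.007674 K/W
R_carbon steel = L/(kA) = 0.0011/(42.6×21.9) = 1.179×10^-6 K/W
R_glass-fibre batt = L/(kA) = 0.17/(0.0472×21.9) = 0.1645 K/W
R_float glass = L/(kA) = 0.022/(1.05×21.9) = 9.567×10^-4 K/W
R_outer film = 1/(h_o·A) = 1/(13.5×21.9) = 0.003382 K/W
R_total = 0.1765 K/W
Q = ΔT / R_total = 34 / 0.1765

Q ≈ 193 W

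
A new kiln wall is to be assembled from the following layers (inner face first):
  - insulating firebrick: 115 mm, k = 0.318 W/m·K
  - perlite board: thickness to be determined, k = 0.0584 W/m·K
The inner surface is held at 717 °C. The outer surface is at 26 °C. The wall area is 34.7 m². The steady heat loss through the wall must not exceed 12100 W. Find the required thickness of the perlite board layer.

L ≈ 94.6 mm

Treating each layer as a thermal resistance in series:
R_insulating firebrick = L/(kA) = 0.115/(0.318×34.7) = 0.01042 K/W
Sum of the known resistances R_other = 0.01042 K/W
Required total resistance R_tot = ΔT/Q_allow = 691/12100 = 0.05711 K/W
R_perlite board = R_tot − R_other = 0.04669 K/W
L = R·k·A = 0.04669×0.0584×34.7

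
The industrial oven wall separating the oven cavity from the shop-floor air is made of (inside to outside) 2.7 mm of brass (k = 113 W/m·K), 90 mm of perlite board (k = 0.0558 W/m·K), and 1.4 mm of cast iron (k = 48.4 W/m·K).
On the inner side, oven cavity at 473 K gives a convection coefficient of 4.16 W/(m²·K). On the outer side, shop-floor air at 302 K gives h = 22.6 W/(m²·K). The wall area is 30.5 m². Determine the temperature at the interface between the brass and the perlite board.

T ≈ 451 K

Series thermal resistances:
R_inner film = 1/(h_i·A) = 1/(4.16×30.5) = 0.007881 K/W
R_brass = L/(kA) = 0.0027/(113×30.5) = 7.834×10^-7 K/W
R_perlite board = L/(kA) = 0.09/(0.0558×30.5) = 0.05288 K/W
R_cast iron = L/(kA) = 0.0014/(48.4×30.5) = 9.484×10^-7 K/W
R_outer film = 1/(h_o·A) = 1/(22.6×30.5) = 0.001451 K/W
R_total = 0.06222 K/W;  Q = ΔT/R_total = 171/0.06222 = 2748 W
T_interface = T_inner − Q·ΣR(inner→interface) = 473 − 2750×0.007882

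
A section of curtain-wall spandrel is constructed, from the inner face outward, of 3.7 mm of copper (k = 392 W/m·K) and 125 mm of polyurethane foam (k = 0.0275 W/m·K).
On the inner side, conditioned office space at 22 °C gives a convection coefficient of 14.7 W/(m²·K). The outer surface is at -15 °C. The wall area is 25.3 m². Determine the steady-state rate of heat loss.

Q ≈ 203 W

Using the resistance-network approach (series):
R_inner film = 1/(h_i·A) = 1/(14.7×25.3) = 0.002689 K/W
R_copper = L/(kA) = 0.0037/(392×25.3) = 3.731×10^-7 K/W
R_polyurethane foam = L/(kA) = 0.125/(0.0275×25.3) = 0.1797 K/W
R_total = 0.1824 K/W
Q = ΔT / R_total = 37 / 0.1824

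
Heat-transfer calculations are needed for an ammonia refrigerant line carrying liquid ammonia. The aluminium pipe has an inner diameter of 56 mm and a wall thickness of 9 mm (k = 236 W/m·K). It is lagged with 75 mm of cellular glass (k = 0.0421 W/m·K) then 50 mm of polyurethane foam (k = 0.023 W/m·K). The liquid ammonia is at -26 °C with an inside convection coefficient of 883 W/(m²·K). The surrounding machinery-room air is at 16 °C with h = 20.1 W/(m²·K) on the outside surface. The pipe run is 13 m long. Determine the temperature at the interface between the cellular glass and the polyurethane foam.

Treating each annulus and film as a series resistance:
R_inner film = 1/(h_i·2πr₁L) = 1/(883×2π×0.028×13) = 4.952×10^-4 K/W
R_aluminium pipe wall = ln(37/28)/(2π×236×13) = 1.446×10^-5 K/W
R_cellular glass = ln(112/37)/(2π×0.0421×13) = 0.3221 K/W
R_polyurethane foam = ln(162/112)/(2π×0.023×13) = 0.1965 K/W
R_outer film = 1/(h_o·2πr_oL) = 1/(20.1×2π×0.162×13) = 0.00376 K/W
R_total = 0.5228 K/W
Q = ΔT/R_total = 42/0.5228
Q = 80.3 W
T_interface = T_inner + Q·ΣR(inner→interface) = -26 + 80.3×0.3226

T ≈ -0.0849 °C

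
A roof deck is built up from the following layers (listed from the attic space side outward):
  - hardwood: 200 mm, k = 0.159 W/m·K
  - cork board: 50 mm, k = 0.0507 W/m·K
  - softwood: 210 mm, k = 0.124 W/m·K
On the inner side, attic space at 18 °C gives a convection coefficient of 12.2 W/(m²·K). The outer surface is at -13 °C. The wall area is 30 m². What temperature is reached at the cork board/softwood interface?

T ≈ 0.0611 °C

Treating each layer as a thermal resistance in series:
R_inner film = 1/(h_i·A) = 1/(12.2×30) = 0.002732 K/W
R_hardwood = L/(kA) = 0.2/(0.159×30) = 0.04193 K/W
R_cork board = L/(kA) = 0.05/(0.0507×30) = 0.03287 K/W
R_softwood = L/(kA) = 0.21/(0.124×30) = 0.05645 K/W
R_total = 0.134 K/W;  Q = ΔT/R_total = 31/0.134 = 231.4 W
T_interface = T_inner − Q·ΣR(inner→interface) = 18 − 231×0.07753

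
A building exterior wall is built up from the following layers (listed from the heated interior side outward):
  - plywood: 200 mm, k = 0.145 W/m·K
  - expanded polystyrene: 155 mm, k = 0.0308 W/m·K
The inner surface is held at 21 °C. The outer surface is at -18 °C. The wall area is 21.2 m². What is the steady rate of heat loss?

Using the resistance-network approach (series):
R_plywood = L/(kA) = 0.2/(0.145×21.2) = 0.06506 K/W
R_expanded polystyrene = L/(kA) = 0.155/(0.0308×21.2) = 0.2374 K/W
R_total = 0.3024 K/W
Q = ΔT / R_total = 39 / 0.3024

Q ≈ 129 W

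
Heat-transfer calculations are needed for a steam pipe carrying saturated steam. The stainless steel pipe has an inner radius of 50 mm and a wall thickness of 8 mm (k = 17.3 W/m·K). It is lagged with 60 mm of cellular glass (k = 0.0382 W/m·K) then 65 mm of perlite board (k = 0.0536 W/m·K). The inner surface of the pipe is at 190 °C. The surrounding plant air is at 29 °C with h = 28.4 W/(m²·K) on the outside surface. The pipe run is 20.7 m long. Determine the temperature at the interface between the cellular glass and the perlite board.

T ≈ 79 °C

Radial resistances (cylindrical: R_cond = ln(r_o/r_i)/(2πkL), R_conv = 1/(h·2πrL)):
R_stainless steel pipe wall = ln(58/50)/(2π×17.3×20.7) = 6.596×10^-5 K/W
R_cellular glass = ln(118/58)/(2π×0.0382×20.7) = 0.143 K/W
R_perlite board = ln(183/118)/(2π×0.0536×20.7) = 0.06294 K/W
R_outer film = 1/(h_o·2πr_oL) = 1/(28.4×2π×0.183×20.7) = 0.001479 K/W
R_total = 0.2074 K/W
Q = ΔT/R_total = 161/0.2074
Q = 776 W
T_interface = T_inner − Q·ΣR(inner→interface) = 190 − 776×0.143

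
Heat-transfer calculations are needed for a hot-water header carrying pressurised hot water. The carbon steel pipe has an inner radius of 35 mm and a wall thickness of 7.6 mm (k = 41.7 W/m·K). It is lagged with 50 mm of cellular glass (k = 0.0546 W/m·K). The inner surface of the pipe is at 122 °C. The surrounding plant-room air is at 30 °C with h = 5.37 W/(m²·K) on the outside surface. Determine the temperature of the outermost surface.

Radial resistances (cylindrical: R_cond = ln(r_o/r_i)/(2πkL), R_conv = 1/(h·2πrL)):
R_carbon steel pipe wall = ln(42.6/35)/(2π×41.7×1) = 7.5×10^-4 K/W
R_cellular glass = ln(92.6/42.6)/(2π×0.0546×1) = 2.263 K/W
R_outer film = 1/(h_o·2πr_oL) = 1/(5.37×2π×0.0926×1) = 0.3201 K/W
R_total = 2.584 K/W
Q = ΔT/R_total = 92/2.584
Q = 35.6 W/m
T_interface = T_inner − Q·ΣR(inner→interface) = 122 − 35.6×2.264

T ≈ 41.4 °C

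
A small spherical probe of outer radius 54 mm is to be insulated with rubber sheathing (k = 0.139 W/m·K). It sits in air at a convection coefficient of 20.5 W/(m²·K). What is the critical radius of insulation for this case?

r_cr ≈ 13.6 mm

For a sphere r_cr = 2k/h = 2×0.139/20.5
r_cr = 13.6 mm; since the bare radius (54 mm) is above r_cr, any added insulation will reduce heat loss.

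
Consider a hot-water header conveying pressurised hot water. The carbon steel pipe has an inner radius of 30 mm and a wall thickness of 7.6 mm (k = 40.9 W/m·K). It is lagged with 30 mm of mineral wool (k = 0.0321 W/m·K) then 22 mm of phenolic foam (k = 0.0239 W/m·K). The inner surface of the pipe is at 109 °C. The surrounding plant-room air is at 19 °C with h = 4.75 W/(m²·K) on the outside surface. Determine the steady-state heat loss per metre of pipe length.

q′ ≈ 17.4 W/m

For a radial system each layer contributes R = ln(r_out/r_in)/(2πkL); films add R = 1/(hA).
R_carbon steel pipe wall = ln(37.6/30)/(2π×40.9×1) = 8.787×10^-4 K/W
R_mineral wool = ln(67.6/37.6)/(2π×0.0321×1) = 2.908 K/W
R_phenolic foam = ln(89.6/67.6)/(2π×0.0239×1) = 1.876 K/W
R_outer film = 1/(h_o·2πr_oL) = 1/(4.75×2π×0.0896×1) = 0.374 K/W
R_total = 5.159 K/W
Q = ΔT/R_total = 90/5.159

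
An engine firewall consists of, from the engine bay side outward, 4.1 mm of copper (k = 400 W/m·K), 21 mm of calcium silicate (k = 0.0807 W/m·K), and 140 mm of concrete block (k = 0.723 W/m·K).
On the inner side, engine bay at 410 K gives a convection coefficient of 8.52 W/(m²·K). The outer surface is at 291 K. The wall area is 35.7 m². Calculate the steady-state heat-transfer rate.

Q ≈ 7440 W

Thermal resistances in series:
R_inner film = 1/(h_i·A) = 1/(8.52×35.7) = 0.003288 K/W
R_copper = L/(kA) = 0.0041/(400×35.7) = 2.871×10^-7 K/W
R_calcium silicate = L/(kA) = 0.021/(0.0807×35.7) = 0.007289 K/W
R_concrete block = L/(kA) = 0.14/(0.723×35.7) = 0.005424 K/W
R_total = 0.016 K/W
Q = ΔT / R_total = 119 / 0.016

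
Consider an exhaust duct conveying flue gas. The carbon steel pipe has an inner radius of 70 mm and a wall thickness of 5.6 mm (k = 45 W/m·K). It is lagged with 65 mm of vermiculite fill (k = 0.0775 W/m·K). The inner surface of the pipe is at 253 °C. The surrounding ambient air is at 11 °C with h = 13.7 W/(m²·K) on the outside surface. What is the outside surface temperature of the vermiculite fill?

T ≈ 25.7 °C

Cylindrical conduction, so R = ln(r₂/r₁)/(2πkL) per layer, in series:
R_carbon steel pipe wall = ln(75.6/70)/(2π×45×1) = 2.722×10^-4 K/W
R_vermiculite fill = ln(140.6/75.6)/(2π×0.0775×1) = 1.274 K/W
R_outer film = 1/(h_o·2πr_oL) = 1/(13.7×2π×0.1406×1) = 0.08263 K/W
R_total = 1.357 K/W
Q = ΔT/R_total = 242/1.357
Q = 178 W/m
T_interface = T_inner − Q·ΣR(inner→interface) = 253 − 178×1.274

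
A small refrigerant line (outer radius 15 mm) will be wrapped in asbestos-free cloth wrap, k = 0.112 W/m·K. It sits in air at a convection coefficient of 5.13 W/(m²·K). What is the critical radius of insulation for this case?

For a cylinder r_cr = k/h = 0.112/5.13
r_cr = 21.8 mm; since the bare radius (15 mm) is below r_cr, adding a thin layer of insulation will *increase* heat loss.

r_cr ≈ 21.8 mm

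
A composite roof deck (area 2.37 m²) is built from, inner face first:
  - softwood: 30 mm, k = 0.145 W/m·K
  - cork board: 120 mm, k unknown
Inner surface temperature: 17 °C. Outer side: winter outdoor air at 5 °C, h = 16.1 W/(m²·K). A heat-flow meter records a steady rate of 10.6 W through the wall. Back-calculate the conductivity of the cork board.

k ≈ 0.0497 W/(m·K)

Thermal resistances in series:
R_softwood = L/(kA) = 0.03/(0.145×2.37) = 0.0873 K/W
R_outer film = 1/(h_o·A) = 1/(16.1×2.37) = 0.02621 K/W
Sum of known resistances R_other = 0.1135 K/W
Total R = ΔT/Q = 12/10.6 = 1.132 K/W
R_cork board = R_total − R_other = 1.019 K/W
k = L/(R·A) = 0.12/(1.019×2.37)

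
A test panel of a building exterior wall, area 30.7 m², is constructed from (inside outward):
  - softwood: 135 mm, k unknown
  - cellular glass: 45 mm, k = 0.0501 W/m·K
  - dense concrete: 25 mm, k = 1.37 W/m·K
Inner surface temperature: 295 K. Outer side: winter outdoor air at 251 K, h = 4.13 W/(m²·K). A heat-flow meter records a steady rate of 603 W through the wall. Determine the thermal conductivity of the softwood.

Thermal resistances in series:
R_cellular glass = L/(kA) = 0.045/(0.0501×30.7) = 0.02926 K/W
R_dense concrete = L/(kA) = 0.025/(1.37×30.7) = 5.944×10^-4 K/W
R_outer film = 1/(h_o·A) = 1/(4.13×30.7) = 0.007887 K/W
Sum of known resistances R_other = 0.03774 K/W
Total R = ΔT/Q = 44/603 = 0.07297 K/W
R_softwood = R_total − R_other = 0.03523 K/W
k = L/(R·A) = 0.135/(0.03523×30.7)

k ≈ 0.125 W/(m·K)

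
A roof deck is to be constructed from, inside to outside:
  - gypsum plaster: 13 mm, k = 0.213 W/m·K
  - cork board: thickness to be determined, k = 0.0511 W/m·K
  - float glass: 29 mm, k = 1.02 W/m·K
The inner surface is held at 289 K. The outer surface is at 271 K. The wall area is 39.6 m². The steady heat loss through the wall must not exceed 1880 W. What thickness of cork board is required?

Using the resistance-network approach (series):
R_gypsum plaster = L/(kA) = 0.013/(0.213×39.6) = 0.001541 K/W
R_float glass = L/(kA) = 0.029/(1.02×39.6) = 7.18×10^-4 K/W
Sum of the known resistances R_other = 0.002259 K/W
Required total resistance R_tot = ΔT/Q_allow = 18/1880 = 0.009574 K/W
R_cork board = R_tot − R_other = 0.007315 K/W
L = R·k·A = 0.007315×0.0511×39.6

L ≈ 14.8 mm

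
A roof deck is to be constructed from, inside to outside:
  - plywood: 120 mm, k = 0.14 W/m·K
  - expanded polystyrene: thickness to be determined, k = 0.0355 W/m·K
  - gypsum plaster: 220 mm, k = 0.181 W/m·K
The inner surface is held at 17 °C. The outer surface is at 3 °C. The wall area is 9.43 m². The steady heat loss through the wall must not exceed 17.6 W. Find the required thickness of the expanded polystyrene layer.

Model the wall as resistances in series:
R_plywood = L/(kA) = 0.12/(0.14×9.43) = 0.0909 K/W
R_gypsum plaster = L/(kA) = 0.22/(0.181×9.43) = 0.1289 K/W
Sum of the known resistances R_other = 0.2198 K/W
Required total resistance R_tot = ΔT/Q_allow = 14/17.6 = 0.7955 K/W
R_expanded polystyrene = R_tot − R_other = 0.5757 K/W
L = R·k·A = 0.5757×0.0355×9.43

L ≈ 193 mm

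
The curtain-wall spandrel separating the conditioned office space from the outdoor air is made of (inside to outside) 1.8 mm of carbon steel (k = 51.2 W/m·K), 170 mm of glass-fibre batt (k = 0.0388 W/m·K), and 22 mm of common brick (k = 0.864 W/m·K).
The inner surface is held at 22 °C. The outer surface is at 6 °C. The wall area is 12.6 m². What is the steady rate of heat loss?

Series thermal resistances:
R_carbon steel = L/(kA) = 0.0018/(51.2×12.6) = 2.79×10^-6 K/W
R_glass-fibre batt = L/(kA) = 0.17/(0.0388×12.6) = 0.3477 K/W
R_common brick = L/(kA) = 0.022/(0.864×12.6) = 0.002021 K/W
R_total = 0.3498 K/W
Q = ΔT / R_total = 16 / 0.3498

Q ≈ 45.7 W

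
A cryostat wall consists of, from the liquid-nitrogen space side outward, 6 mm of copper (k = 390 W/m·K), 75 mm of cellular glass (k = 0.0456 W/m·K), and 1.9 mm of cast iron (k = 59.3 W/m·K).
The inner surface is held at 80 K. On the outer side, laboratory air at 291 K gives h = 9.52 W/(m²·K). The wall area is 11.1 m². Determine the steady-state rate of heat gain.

Q ≈ 1340 W

Model the wall as resistances in series:
R_copper = L/(kA) = 0.006/(390×11.1) = 1.386×10^-6 K/W
R_cellular glass = L/(kA) = 0.075/(0.0456×11.1) = 0.1482 K/W
R_cast iron = L/(kA) = 0.0019/(59.3×11.1) = 2.887×10^-6 K/W
R_outer film = 1/(h_o·A) = 1/(9.52×11.1) = 0.009463 K/W
R_total = 0.1576 K/W
Q = ΔT / R_total = 211 / 0.1576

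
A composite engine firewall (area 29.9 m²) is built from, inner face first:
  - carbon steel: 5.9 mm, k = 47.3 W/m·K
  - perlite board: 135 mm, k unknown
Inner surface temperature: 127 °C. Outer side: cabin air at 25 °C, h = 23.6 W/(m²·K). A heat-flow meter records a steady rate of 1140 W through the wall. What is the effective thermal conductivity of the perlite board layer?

Using the resistance-network approach (series):
R_carbon steel = L/(kA) = 0.0059/(47.3×29.9) = 4.172×10^-6 K/W
R_outer film = 1/(h_o·A) = 1/(23.6×29.9) = 0.001417 K/W
Sum of known resistances R_other = 0.001421 K/W
Total R = ΔT/Q = 102/1140 = 0.08947 K/W
R_perlite board = R_total − R_other = 0.08805 K/W
k = L/(R·A) = 0.135/(0.08805×29.9)

k ≈ 0.0513 W/(m·K)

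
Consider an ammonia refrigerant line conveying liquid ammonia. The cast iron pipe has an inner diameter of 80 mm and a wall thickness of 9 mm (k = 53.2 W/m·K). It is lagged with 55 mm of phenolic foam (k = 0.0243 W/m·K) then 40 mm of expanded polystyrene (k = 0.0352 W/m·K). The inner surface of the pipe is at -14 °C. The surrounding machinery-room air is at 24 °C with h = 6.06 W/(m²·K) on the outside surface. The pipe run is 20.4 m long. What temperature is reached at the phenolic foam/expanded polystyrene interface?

Treating each annulus and film as a series resistance:
R_cast iron pipe wall = ln(49/40)/(2π×53.2×20.4) = 2.976×10^-5 K/W
R_phenolic foam = ln(104/49)/(2π×0.0243×20.4) = 0.2416 K/W
R_expanded polystyrene = ln(144/104)/(2π×0.0352×20.4) = 0.07213 K/W
R_outer film = 1/(h_o·2πr_oL) = 1/(6.06×2π×0.144×20.4) = 0.00894 K/W
R_total = 0.3227 K/W
Q = ΔT/R_total = 38/0.3227
Q = 118 W
T_interface = T_inner + Q·ΣR(inner→interface) = -14 + 118×0.2416

T ≈ 14.5 °C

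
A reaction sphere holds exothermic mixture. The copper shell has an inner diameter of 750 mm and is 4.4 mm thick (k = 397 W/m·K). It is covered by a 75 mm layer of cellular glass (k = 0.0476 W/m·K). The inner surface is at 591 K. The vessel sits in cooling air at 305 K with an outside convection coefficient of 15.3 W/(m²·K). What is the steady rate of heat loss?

Q ≈ 380 W

Spherical conduction: R = (1/r_in − 1/r_out)/(4πk) per layer; series-sum.
R_copper shell = (1/0.375 − 1/0.3794)/(4π×397) = 6.199×10^-6 K/W
R_cellular glass = (1/0.3794 − 1/0.4544)/(4π×0.0476) = 0.7273 K/W
R_outer film = 1/(h·4πr_o²) = 1/(15.3×4π×0.4544²) = 0.02519 K/W
R_total = 0.7525 K/W
Q = ΔT/R_total = 286/0.7525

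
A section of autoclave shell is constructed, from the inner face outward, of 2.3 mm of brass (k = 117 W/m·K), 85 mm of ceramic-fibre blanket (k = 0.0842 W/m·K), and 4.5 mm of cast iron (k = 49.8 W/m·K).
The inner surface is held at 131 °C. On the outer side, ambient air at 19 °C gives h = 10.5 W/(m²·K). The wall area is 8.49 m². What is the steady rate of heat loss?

Using the resistance-network approach (series):
R_brass = L/(kA) = 0.0023/(117×8.49) = 2.315×10^-6 K/W
R_ceramic-fibre blanket = L/(kA) = 0.085/(0.0842×8.49) = 0.1189 K/W
R_cast iron = L/(kA) = 0.0045/(49.8×8.49) = 1.064×10^-5 K/W
R_outer film = 1/(h_o·A) = 1/(10.5×8.49) = 0.01122 K/W
R_total = 0.1301 K/W
Q = ΔT / R_total = 112 / 0.1301

Q ≈ 861 W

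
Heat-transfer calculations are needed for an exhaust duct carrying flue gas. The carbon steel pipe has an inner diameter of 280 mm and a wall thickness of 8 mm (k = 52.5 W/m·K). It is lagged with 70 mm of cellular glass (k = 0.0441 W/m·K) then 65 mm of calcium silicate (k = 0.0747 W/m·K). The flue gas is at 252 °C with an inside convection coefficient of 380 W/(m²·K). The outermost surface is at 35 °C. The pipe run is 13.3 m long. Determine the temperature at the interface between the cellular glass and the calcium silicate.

T ≈ 96.7 °C

Treating each annulus and film as a series resistance:
R_inner film = 1/(h_i·2πr₁L) = 1/(380×2π×0.14×13.3) = 2.249×10^-4 K/W
R_carbon steel pipe wall = ln(148/140)/(2π×52.5×13.3) = 1.267×10^-5 K/W
R_cellular glass = ln(218/148)/(2π×0.0441×13.3) = 0.1051 K/W
R_calcium silicate = ln(283/218)/(2π×0.0747×13.3) = 0.0418 K/W
R_total = 0.1471 K/W
Q = ΔT/R_total = 217/0.1471
Q = 1470 W
T_interface = T_inner − Q·ΣR(inner→interface) = 252 − 1470×0.1053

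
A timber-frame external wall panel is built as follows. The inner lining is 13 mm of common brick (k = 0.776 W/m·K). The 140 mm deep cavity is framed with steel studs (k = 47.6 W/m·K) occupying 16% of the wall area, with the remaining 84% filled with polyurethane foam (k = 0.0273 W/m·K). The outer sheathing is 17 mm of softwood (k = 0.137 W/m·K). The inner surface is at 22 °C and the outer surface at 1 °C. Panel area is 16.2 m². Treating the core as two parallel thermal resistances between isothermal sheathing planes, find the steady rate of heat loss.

Q ≈ 2140 W

Sheathing layers in series; stud and cavity paths in parallel between them.
R_inner = 0.013/(0.776×16.2) = 0.001034 K/W
R_stud  = 0.14/(47.6×0.16×16.2) = 0.001135 K/W
R_cav   = 0.14/(0.0273×0.84×16.2) = 0.3769 K/W
1/R_core = 1/R_stud + 1/R_cav → R_core = 0.001131 K/W
R_outer = 0.017/(0.137×16.2) = 0.00766 K/W
R_total = 0.009825 K/W
Q = ΔT/R_total = 21/0.009825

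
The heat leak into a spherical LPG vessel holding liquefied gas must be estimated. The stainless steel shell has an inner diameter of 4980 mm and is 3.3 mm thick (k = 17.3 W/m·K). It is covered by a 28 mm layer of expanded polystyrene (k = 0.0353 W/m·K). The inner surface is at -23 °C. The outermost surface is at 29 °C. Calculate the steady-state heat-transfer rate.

Q ≈ 5180 W

Spherical conduction: R = (1/r_in − 1/r_out)/(4πk) per layer; series-sum.
R_stainless steel shell = (1/2.49 − 1/2.4933)/(4π×17.3) = 2.445×10^-6 K/W
R_expanded polystyrene = (1/2.4933 − 1/2.5213)/(4π×0.0353) = 0.01004 K/W
R_total = 0.01004 K/W
Q = ΔT/R_total = 52/0.01004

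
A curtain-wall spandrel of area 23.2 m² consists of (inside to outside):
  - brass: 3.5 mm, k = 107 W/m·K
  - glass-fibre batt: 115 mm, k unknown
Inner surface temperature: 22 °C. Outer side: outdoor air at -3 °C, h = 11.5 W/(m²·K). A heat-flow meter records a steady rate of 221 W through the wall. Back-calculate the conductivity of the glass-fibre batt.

Treating each layer as a thermal resistance in series:
R_brass = L/(kA) = 0.0035/(107×23.2) = 1.41×10^-6 K/W
R_outer film = 1/(h_o·A) = 1/(11.5×23.2) = 0.003748 K/W
Sum of known resistances R_other = 0.00375 K/W
Total R = ΔT/Q = 25/221 = 0.1131 K/W
R_glass-fibre batt = R_total − R_other = 0.1094 K/W
k = L/(R·A) = 0.115/(0.1094×23.2)

k ≈ 0.0453 W/(m·K)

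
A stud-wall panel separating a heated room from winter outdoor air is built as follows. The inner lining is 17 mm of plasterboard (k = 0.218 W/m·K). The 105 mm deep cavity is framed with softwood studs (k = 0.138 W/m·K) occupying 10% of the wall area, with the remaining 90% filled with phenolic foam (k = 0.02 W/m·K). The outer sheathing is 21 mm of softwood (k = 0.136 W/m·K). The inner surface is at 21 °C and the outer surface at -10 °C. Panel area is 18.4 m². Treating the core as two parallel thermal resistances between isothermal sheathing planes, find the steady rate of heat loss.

Sheathing layers in series; stud and cavity paths in parallel between them.
R_inner = 0.017/(0.218×18.4) = 0.004238 K/W
R_stud  = 0.105/(0.138×0.1×18.4) = 0.4135 K/W
R_cav   = 0.105/(0.02×0.9×18.4) = 0.317 K/W
1/R_core = 1/R_stud + 1/R_cav → R_core = 0.1795 K/W
R_outer = 0.021/(0.136×18.4) = 0.008392 K/W
R_total = 0.1921 K/W
Q = ΔT/R_total = 31/0.1921

Q ≈ 161 W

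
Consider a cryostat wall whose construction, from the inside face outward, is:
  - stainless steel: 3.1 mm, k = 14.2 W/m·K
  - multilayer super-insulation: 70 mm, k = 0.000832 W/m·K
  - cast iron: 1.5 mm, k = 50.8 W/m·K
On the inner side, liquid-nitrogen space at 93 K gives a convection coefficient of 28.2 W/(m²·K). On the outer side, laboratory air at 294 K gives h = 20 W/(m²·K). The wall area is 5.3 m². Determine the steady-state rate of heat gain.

Series thermal resistances:
R_inner film = 1/(h_i·A) = 1/(28.2×5.3) = 0.006691 K/W
R_stainless steel = L/(kA) = 0.0031/(14.2×5.3) = 4.119×10^-5 K/W
R_multilayer super-insulation = L/(kA) = 0.07/(0.000832×5.3) = 15.87 K/W
R_cast iron = L/(kA) = 0.0015/(50.8×5.3) = 5.571×10^-6 K/W
R_outer film = 1/(h_o·A) = 1/(20×5.3) = 0.009434 K/W
R_total = 15.89 K/W
Q = ΔT / R_total = 201 / 15.89

Q ≈ 12.6 W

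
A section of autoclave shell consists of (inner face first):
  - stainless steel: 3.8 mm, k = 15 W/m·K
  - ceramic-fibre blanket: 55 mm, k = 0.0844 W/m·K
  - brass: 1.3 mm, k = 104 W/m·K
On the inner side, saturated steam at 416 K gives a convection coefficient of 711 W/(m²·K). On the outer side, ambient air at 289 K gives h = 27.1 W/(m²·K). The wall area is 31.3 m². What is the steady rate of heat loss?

Q ≈ 5760 W

Thermal resistances in series:
R_inner film = 1/(h_i·A) = 1/(711×31.3) = 4.494×10^-5 K/W
R_stainless steel = L/(kA) = 0.0038/(15×31.3) = 8.094×10^-6 K/W
R_ceramic-fibre blanket = L/(kA) = 0.055/(0.0844×31.3) = 0.02082 K/W
R_brass = L/(kA) = 0.0013/(104×31.3) = 3.994×10^-7 K/W
R_outer film = 1/(h_o·A) = 1/(27.1×31.3) = 0.001179 K/W
R_total = 0.02205 K/W
Q = ΔT / R_total = 127 / 0.02205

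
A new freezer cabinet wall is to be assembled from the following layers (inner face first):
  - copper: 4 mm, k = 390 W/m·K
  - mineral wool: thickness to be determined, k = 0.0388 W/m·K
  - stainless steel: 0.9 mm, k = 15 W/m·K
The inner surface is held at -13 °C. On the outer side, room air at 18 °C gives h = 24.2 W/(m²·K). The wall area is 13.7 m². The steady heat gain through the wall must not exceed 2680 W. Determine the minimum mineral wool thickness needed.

Treating each layer as a thermal resistance in series:
R_copper = L/(kA) = 0.004/(390×13.7) = 7.486×10^-7 K/W
R_stainless steel = L/(kA) = 0.0009/(15×13.7) = 4.38×10^-6 K/W
R_outer film = 1/(h_o·A) = 1/(24.2×13.7) = 0.003016 K/W
Sum of the known resistances R_other = 0.003021 K/W
Required total resistance R_tot = ΔT/Q_allow = 31/2680 = 0.01157 K/W
R_mineral wool = R_tot − R_other = 0.008546 K/W
L = R·k·A = 0.008546×0.0388×13.7

L ≈ 4.54 mm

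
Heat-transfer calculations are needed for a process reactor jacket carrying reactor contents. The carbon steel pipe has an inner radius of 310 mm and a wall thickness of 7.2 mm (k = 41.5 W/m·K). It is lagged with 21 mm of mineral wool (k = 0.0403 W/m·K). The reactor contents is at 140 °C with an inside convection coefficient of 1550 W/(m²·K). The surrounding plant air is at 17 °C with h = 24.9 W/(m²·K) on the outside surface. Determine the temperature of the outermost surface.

For a radial system each layer contributes R = ln(r_out/r_in)/(2πkL); films add R = 1/(hA).
R_inner film = 1/(h_i·2πr₁L) = 1/(1550×2π×0.31×1) = 3.312×10^-4 K/W
R_carbon steel pipe wall = ln(317.2/310)/(2π×41.5×1) = 8.805×10^-5 K/W
R_mineral wool = ln(338.2/317.2)/(2π×0.0403×1) = 0.2532 K/W
R_outer film = 1/(h_o·2πr_oL) = 1/(24.9×2π×0.3382×1) = 0.0189 K/W
R_total = 0.2725 K/W
Q = ΔT/R_total = 123/0.2725
Q = 451 W/m
T_interface = T_inner − Q·ΣR(inner→interface) = 140 − 451×0.2536

T ≈ 25.5 °C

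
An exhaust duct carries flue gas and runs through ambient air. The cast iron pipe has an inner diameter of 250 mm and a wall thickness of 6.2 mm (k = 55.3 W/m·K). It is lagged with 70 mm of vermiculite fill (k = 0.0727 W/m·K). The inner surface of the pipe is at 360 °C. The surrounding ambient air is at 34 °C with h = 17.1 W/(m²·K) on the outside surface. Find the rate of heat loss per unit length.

q′ ≈ 332 W/m

Radial resistances (cylindrical: R_cond = ln(r_o/r_i)/(2πkL), R_conv = 1/(h·2πrL)):
R_cast iron pipe wall = ln(131.2/125)/(2π×55.3×1) = 1.393×10^-4 K/W
R_vermiculite fill = ln(201.2/131.2)/(2π×0.0727×1) = 0.9361 K/W
R_outer film = 1/(h_o·2πr_oL) = 1/(17.1×2π×0.2012×1) = 0.04626 K/W
R_total = 0.9824 K/W
Q = ΔT/R_total = 326/0.9824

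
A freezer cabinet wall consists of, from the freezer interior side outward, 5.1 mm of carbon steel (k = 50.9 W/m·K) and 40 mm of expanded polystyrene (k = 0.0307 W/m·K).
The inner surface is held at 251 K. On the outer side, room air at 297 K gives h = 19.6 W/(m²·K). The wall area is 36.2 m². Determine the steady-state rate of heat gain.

Q ≈ 1230 W

Using the resistance-network approach (series):
R_carbon steel = L/(kA) = 0.0051/(50.9×36.2) = 2.768×10^-6 K/W
R_expanded polystyrene = L/(kA) = 0.04/(0.0307×36.2) = 0.03599 K/W
R_outer film = 1/(h_o·A) = 1/(19.6×36.2) = 0.001409 K/W
R_total = 0.0374 K/W
Q = ΔT / R_total = 46 / 0.0374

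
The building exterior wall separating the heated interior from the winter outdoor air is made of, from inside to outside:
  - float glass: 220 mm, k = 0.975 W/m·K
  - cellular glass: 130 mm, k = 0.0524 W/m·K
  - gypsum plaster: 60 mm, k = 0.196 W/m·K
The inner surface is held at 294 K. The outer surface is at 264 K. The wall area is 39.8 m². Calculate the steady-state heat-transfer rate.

Series thermal resistances:
R_float glass = L/(kA) = 0.22/(0.975×39.8) = 0.005669 K/W
R_cellular glass = L/(kA) = 0.13/(0.0524×39.8) = 0.06233 K/W
R_gypsum plaster = L/(kA) = 0.06/(0.196×39.8) = 0.007692 K/W
R_total = 0.0757 K/W
Q = ΔT / R_total = 30 / 0.0757

Q ≈ 396 W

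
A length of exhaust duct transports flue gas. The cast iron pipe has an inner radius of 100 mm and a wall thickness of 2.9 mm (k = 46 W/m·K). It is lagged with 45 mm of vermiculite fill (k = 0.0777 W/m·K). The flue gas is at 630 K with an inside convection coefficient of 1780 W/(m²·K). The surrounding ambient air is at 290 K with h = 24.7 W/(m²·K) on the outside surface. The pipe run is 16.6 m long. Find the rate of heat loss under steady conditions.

Radial resistances (cylindrical: R_cond = ln(r_o/r_i)/(2πkL), R_conv = 1/(h·2πrL)):
R_inner film = 1/(h_i·2πr₁L) = 1/(1780×2π×0.1×16.6) = 5.386×10^-5 K/W
R_cast iron pipe wall = ln(102.9/100)/(2π×46×16.6) = 5.958×10^-6 K/W
R_vermiculite fill = ln(147.9/102.9)/(2π×0.0777×16.6) = 0.04476 K/W
R_outer film = 1/(h_o·2πr_oL) = 1/(24.7×2π×0.1479×16.6) = 0.002625 K/W
R_total = 0.04745 K/W
Q = ΔT/R_total = 340/0.04745

Q ≈ 7170 W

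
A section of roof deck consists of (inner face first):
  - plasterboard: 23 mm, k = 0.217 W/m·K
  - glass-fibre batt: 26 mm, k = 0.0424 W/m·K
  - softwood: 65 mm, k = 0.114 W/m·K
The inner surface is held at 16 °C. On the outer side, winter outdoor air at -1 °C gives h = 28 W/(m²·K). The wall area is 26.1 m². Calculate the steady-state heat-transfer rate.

Q ≈ 335 W

Model the wall as resistances in series:
R_plasterboard = L/(kA) = 0.023/(0.217×26.1) = 0.004061 K/W
R_glass-fibre batt = L/(kA) = 0.026/(0.0424×26.1) = 0.02349 K/W
R_softwood = L/(kA) = 0.065/(0.114×26.1) = 0.02185 K/W
R_outer film = 1/(h_o·A) = 1/(28×26.1) = 0.001368 K/W
R_total = 0.05077 K/W
Q = ΔT / R_total = 17 / 0.05077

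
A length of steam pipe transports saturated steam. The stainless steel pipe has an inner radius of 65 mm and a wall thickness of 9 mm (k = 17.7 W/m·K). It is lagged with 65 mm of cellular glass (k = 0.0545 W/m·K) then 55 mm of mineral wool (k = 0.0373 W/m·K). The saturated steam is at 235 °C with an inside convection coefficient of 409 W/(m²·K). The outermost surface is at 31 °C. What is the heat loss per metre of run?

Treating each annulus and film as a series resistance:
R_inner film = 1/(h_i·2πr₁L) = 1/(409×2π×0.065×1) = 0.005987 K/W
R_stainless steel pipe wall = ln(74/65)/(2π×17.7×1) = 0.001166 K/W
R_cellular glass = ln(139/74)/(2π×0.0545×1) = 1.841 K/W
R_mineral wool = ln(194/139)/(2π×0.0373×1) = 1.423 K/W
R_total = 3.271 K/W
Q = ΔT/R_total = 204/3.271

q′ ≈ 62.4 W/m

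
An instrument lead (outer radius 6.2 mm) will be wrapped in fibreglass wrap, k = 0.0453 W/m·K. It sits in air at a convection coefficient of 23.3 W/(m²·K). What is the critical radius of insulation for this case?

r_cr ≈ 1.94 mm

For a cylinder r_cr = k/h = 0.0453/23.3
r_cr = 1.94 mm; since the bare radius (6.2 mm) is above r_cr, any added insulation will reduce heat loss.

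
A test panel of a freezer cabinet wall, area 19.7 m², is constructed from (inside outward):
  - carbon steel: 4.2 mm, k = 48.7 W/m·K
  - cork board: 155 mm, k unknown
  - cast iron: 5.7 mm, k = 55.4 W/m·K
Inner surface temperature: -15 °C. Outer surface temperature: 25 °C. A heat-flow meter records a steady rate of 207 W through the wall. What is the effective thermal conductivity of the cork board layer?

k ≈ 0.0407 W/(m·K)

Series thermal resistances:
R_carbon steel = L/(kA) = 0.0042/(48.7×19.7) = 4.378×10^-6 K/W
R_cast iron = L/(kA) = 0.0057/(55.4×19.7) = 5.223×10^-6 K/W
Sum of known resistances R_other = 9.601×10^-6 K/W
Total R = ΔT/Q = 40/207 = 0.1932 K/W
R_cork board = R_total − R_other = 0.1932 K/W
k = L/(R·A) = 0.155/(0.1932×19.7)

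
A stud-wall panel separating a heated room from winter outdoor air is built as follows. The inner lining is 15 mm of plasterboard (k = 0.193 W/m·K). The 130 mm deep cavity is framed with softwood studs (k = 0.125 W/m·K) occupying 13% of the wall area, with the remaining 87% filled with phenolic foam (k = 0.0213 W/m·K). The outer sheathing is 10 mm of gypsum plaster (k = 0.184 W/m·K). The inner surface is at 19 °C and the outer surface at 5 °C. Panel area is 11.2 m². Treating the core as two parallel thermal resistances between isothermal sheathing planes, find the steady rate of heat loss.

Q ≈ 40.5 W

Sheathing layers in series; stud and cavity paths in parallel between them.
R_inner = 0.015/(0.193×11.2) = 0.006939 K/W
R_stud  = 0.13/(0.125×0.13×11.2) = 0.7143 K/W
R_cav   = 0.13/(0.0213×0.87×11.2) = 0.6264 K/W
1/R_core = 1/R_stud + 1/R_cav → R_core = 0.3337 K/W
R_outer = 0.01/(0.184×11.2) = 0.004852 K/W
R_total = 0.3455 K/W
Q = ΔT/R_total = 14/0.3455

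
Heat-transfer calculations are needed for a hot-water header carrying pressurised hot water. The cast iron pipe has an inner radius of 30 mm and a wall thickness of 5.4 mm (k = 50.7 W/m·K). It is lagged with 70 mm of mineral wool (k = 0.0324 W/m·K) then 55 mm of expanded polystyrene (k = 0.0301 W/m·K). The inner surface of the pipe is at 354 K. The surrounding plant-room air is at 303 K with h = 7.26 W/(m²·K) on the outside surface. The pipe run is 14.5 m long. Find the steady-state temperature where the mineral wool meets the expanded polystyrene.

For a radial system each layer contributes R = ln(r_out/r_in)/(2πkL); films add R = 1/(hA).
R_cast iron pipe wall = ln(35.4/30)/(2π×50.7×14.5) = 3.583×10^-5 K/W
R_mineral wool = ln(105.4/35.4)/(2π×0.0324×14.5) = 0.3696 K/W
R_expanded polystyrene = ln(160.4/105.4)/(2π×0.0301×14.5) = 0.1531 K/W
R_outer film = 1/(h_o·2πr_oL) = 1/(7.26×2π×0.1604×14.5) = 0.009426 K/W
R_total = 0.5322 K/W
Q = ΔT/R_total = 51/0.5322
Q = 95.8 W
T_interface = T_inner − Q·ΣR(inner→interface) = 354 − 95.8×0.3697

T ≈ 319 K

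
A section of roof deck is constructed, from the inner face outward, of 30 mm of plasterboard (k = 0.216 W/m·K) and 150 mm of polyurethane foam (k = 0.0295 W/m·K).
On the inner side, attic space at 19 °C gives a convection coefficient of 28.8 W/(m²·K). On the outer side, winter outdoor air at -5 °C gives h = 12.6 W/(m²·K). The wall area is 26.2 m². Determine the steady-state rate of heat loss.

Q ≈ 118 W

Thermal resistances in series:
R_inner film = 1/(h_i·A) = 1/(28.8×26.2) = 0.001325 K/W
R_plasterboard = L/(kA) = 0.03/(0.216×26.2) = 0.005301 K/W
R_polyurethane foam = L/(kA) = 0.15/(0.0295×26.2) = 0.1941 K/W
R_outer film = 1/(h_o·A) = 1/(12.6×26.2) = 0.003029 K/W
R_total = 0.2037 K/W
Q = ΔT / R_total = 24 / 0.2037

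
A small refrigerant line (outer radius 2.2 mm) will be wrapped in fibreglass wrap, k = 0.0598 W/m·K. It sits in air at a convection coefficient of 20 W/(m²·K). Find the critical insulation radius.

r_cr ≈ 2.99 mm

For a cylinder r_cr = k/h = 0.0598/20
r_cr = 2.99 mm; since the bare radius (2.2 mm) is below r_cr, adding a thin layer of insulation will *increase* heat loss.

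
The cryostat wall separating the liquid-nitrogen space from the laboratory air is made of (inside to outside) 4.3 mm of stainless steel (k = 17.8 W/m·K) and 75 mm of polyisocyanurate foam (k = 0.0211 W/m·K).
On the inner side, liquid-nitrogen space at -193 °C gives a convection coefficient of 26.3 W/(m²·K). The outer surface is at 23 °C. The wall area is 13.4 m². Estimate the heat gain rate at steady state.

Model the wall as resistances in series:
R_inner film = 1/(h_i·A) = 1/(26.3×13.4) = 0.002838 K/W
R_stainless steel = L/(kA) = 0.0043/(17.8×13.4) = 1.803×10^-5 K/W
R_polyisocyanurate foam = L/(kA) = 0.075/(0.0211×13.4) = 0.2653 K/W
R_total = 0.2681 K/W
Q = ΔT / R_total = 216 / 0.2681

Q ≈ 806 W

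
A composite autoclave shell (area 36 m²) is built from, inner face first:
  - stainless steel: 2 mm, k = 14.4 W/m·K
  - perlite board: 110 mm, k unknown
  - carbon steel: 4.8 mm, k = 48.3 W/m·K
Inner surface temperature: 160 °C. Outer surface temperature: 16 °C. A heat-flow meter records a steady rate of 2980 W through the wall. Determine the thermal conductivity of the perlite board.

Treating each layer as a thermal resistance in series:
R_stainless steel = L/(kA) = 0.002/(14.4×36) = 3.858×10^-6 K/W
R_carbon steel = L/(kA) = 0.0048/(48.3×36) = 2.761×10^-6 K/W
Sum of known resistances R_other = 6.619×10^-6 K/W
Total R = ΔT/Q = 144/2980 = 0.04832 K/W
R_perlite board = R_total − R_other = 0.04832 K/W
k = L/(R·A) = 0.11/(0.04832×36)

k ≈ 0.0632 W/(m·K)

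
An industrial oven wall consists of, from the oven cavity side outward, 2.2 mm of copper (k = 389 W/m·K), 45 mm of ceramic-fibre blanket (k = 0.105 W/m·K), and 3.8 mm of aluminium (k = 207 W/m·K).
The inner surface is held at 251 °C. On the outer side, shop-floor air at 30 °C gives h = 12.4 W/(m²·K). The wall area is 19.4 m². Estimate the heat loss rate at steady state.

Q ≈ 8420 W

Model the wall as resistances in series:
R_copper = L/(kA) = 0.0022/(389×19.4) = 2.915×10^-7 K/W
R_ceramic-fibre blanket = L/(kA) = 0.045/(0.105×19.4) = 0.02209 K/W
R_aluminium = L/(kA) = 0.0038/(207×19.4) = 9.463×10^-7 K/W
R_outer film = 1/(h_o·A) = 1/(12.4×19.4) = 0.004157 K/W
R_total = 0.02625 K/W
Q = ΔT / R_total = 221 / 0.02625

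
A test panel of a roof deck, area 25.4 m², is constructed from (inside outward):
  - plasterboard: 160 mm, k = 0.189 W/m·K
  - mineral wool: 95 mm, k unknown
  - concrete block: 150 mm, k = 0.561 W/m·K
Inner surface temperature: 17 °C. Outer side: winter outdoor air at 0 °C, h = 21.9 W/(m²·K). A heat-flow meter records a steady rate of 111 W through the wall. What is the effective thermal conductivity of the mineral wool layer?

k ≈ 0.0348 W/(m·K)

Using the resistance-network approach (series):
R_plasterboard = L/(kA) = 0.16/(0.189×25.4) = 0.03333 K/W
R_concrete block = L/(kA) = 0.15/(0.561×25.4) = 0.01053 K/W
R_outer film = 1/(h_o·A) = 1/(21.9×25.4) = 0.001798 K/W
Sum of known resistances R_other = 0.04565 K/W
Total R = ΔT/Q = 17/111 = 0.1532 K/W
R_mineral wool = R_total − R_other = 0.1075 K/W
k = L/(R·A) = 0.095/(0.1075×25.4)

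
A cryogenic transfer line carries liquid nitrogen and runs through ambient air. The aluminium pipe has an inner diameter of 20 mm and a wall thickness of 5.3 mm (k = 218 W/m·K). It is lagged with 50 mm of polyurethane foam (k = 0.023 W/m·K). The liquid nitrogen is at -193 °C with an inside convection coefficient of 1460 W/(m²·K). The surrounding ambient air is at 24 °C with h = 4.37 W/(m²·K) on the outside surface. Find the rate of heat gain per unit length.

For a radial system each layer contributes R = ln(r_out/r_in)/(2πkL); films add R = 1/(hA).
R_inner film = 1/(h_i·2πr₁L) = 1/(1460×2π×0.01×1) = 0.0109 K/W
R_aluminium pipe wall = ln(15.3/10)/(2π×218×1) = 3.105×10^-4 K/W
R_polyurethane foam = ln(65.3/15.3)/(2π×0.023×1) = 10.04 K/W
R_outer film = 1/(h_o·2πr_oL) = 1/(4.37×2π×0.0653×1) = 0.5577 K/W
R_total = 10.61 K/W
Q = ΔT/R_total = 217/10.61

q′ ≈ 20.5 W/m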